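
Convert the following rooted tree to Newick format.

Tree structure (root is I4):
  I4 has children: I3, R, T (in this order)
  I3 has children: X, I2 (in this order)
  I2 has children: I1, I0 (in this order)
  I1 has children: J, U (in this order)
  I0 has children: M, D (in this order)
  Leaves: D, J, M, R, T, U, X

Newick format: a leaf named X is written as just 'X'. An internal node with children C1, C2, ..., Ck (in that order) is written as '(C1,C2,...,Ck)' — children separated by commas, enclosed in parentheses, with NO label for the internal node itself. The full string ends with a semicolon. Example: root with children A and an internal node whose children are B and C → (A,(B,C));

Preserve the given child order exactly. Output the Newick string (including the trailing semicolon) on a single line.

internal I4 with children ['I3', 'R', 'T']
  internal I3 with children ['X', 'I2']
    leaf 'X' → 'X'
    internal I2 with children ['I1', 'I0']
      internal I1 with children ['J', 'U']
        leaf 'J' → 'J'
        leaf 'U' → 'U'
      → '(J,U)'
      internal I0 with children ['M', 'D']
        leaf 'M' → 'M'
        leaf 'D' → 'D'
      → '(M,D)'
    → '((J,U),(M,D))'
  → '(X,((J,U),(M,D)))'
  leaf 'R' → 'R'
  leaf 'T' → 'T'
→ '((X,((J,U),(M,D))),R,T)'
Final: ((X,((J,U),(M,D))),R,T);

Answer: ((X,((J,U),(M,D))),R,T);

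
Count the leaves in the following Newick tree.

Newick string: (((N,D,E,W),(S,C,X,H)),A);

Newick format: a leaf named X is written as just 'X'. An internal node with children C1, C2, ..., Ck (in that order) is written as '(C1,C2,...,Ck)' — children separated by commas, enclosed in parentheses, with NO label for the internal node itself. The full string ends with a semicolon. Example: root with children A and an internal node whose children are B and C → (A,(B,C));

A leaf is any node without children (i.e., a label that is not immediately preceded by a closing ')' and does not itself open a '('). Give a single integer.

Answer: 9

Derivation:
Newick: (((N,D,E,W),(S,C,X,H)),A);
Scan left-to-right; a leaf is any maximal label run not followed by '(':
  pos 3: leaf 'N' → count = 1
  pos 5: leaf 'D' → count = 2
  pos 7: leaf 'E' → count = 3
  pos 9: leaf 'W' → count = 4
  pos 13: leaf 'S' → count = 5
  pos 15: leaf 'C' → count = 6
  pos 17: leaf 'X' → count = 7
  pos 19: leaf 'H' → count = 8
  pos 23: leaf 'A' → count = 9
Total leaves: 9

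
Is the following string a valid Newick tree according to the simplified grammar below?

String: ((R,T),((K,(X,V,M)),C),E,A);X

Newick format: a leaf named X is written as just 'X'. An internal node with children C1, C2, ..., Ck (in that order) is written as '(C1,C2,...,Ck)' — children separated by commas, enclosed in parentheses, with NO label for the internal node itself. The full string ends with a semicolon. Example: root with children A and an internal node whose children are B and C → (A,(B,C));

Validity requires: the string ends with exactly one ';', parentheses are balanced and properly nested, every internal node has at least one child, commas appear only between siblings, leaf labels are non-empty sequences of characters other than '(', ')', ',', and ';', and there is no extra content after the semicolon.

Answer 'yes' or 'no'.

Answer: no

Derivation:
Input: ((R,T),((K,(X,V,M)),C),E,A);X
Paren balance: 5 '(' vs 5 ')' OK
Ends with single ';': False
Full parse: FAILS (must end with ;)
Valid: False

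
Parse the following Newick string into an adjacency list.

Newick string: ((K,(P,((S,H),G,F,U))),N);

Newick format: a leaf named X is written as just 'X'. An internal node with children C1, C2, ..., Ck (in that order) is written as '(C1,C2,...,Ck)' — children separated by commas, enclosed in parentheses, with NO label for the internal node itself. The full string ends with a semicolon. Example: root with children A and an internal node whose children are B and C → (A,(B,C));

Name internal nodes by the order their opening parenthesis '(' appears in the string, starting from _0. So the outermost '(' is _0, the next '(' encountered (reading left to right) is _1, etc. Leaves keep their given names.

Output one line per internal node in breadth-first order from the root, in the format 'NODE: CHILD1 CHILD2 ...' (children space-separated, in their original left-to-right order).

Input: ((K,(P,((S,H),G,F,U))),N);
Scanning left-to-right, naming '(' by encounter order:
  pos 0: '(' -> open internal node _0 (depth 1)
  pos 1: '(' -> open internal node _1 (depth 2)
  pos 4: '(' -> open internal node _2 (depth 3)
  pos 7: '(' -> open internal node _3 (depth 4)
  pos 8: '(' -> open internal node _4 (depth 5)
  pos 12: ')' -> close internal node _4 (now at depth 4)
  pos 19: ')' -> close internal node _3 (now at depth 3)
  pos 20: ')' -> close internal node _2 (now at depth 2)
  pos 21: ')' -> close internal node _1 (now at depth 1)
  pos 24: ')' -> close internal node _0 (now at depth 0)
Total internal nodes: 5
BFS adjacency from root:
  _0: _1 N
  _1: K _2
  _2: P _3
  _3: _4 G F U
  _4: S H

Answer: _0: _1 N
_1: K _2
_2: P _3
_3: _4 G F U
_4: S H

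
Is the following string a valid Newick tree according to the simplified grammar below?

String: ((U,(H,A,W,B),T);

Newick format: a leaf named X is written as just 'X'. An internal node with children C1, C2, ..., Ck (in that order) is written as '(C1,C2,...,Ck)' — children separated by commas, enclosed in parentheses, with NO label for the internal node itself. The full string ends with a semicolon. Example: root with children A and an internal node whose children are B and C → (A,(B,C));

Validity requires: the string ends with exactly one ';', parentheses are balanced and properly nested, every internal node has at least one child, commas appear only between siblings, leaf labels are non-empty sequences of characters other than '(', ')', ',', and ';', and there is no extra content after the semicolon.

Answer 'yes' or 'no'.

Input: ((U,(H,A,W,B),T);
Paren balance: 3 '(' vs 2 ')' MISMATCH
Ends with single ';': True
Full parse: FAILS (expected , or ) at pos 16)
Valid: False

Answer: no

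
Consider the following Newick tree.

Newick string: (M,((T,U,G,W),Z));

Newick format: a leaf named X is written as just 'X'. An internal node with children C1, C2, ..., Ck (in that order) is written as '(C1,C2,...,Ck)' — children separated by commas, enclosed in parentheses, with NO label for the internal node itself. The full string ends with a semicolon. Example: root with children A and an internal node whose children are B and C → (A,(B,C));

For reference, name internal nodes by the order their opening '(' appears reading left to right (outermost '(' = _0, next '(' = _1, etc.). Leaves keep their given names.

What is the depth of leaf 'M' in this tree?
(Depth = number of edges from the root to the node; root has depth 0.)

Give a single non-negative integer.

Answer: 1

Derivation:
Newick: (M,((T,U,G,W),Z));
Naming internals by '(' encounter order: outermost '(' = _0, next = _1, ...
Query node: M
Path from root: _0 -> M
Depth of M: 1 (number of edges from root)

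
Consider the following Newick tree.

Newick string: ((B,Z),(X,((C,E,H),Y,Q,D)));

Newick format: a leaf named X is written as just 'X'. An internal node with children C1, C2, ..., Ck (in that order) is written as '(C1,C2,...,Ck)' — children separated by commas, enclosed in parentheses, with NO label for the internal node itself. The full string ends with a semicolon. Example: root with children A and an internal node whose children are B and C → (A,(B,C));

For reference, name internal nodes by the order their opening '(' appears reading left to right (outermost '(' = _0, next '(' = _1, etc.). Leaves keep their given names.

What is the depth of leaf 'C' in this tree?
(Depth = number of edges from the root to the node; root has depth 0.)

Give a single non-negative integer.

Answer: 4

Derivation:
Newick: ((B,Z),(X,((C,E,H),Y,Q,D)));
Naming internals by '(' encounter order: outermost '(' = _0, next = _1, ...
Query node: C
Path from root: _0 -> _2 -> _3 -> _4 -> C
Depth of C: 4 (number of edges from root)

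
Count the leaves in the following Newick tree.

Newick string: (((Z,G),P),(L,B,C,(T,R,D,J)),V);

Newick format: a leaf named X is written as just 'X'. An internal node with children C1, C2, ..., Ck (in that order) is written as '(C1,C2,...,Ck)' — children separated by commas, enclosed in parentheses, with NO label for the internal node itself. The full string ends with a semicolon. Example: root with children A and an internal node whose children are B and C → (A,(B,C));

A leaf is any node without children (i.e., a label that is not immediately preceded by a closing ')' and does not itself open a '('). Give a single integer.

Answer: 11

Derivation:
Newick: (((Z,G),P),(L,B,C,(T,R,D,J)),V);
Scan left-to-right; a leaf is any maximal label run not followed by '(':
  pos 3: leaf 'Z' → count = 1
  pos 5: leaf 'G' → count = 2
  pos 8: leaf 'P' → count = 3
  pos 12: leaf 'L' → count = 4
  pos 14: leaf 'B' → count = 5
  pos 16: leaf 'C' → count = 6
  pos 19: leaf 'T' → count = 7
  pos 21: leaf 'R' → count = 8
  pos 23: leaf 'D' → count = 9
  pos 25: leaf 'J' → count = 10
  pos 29: leaf 'V' → count = 11
Total leaves: 11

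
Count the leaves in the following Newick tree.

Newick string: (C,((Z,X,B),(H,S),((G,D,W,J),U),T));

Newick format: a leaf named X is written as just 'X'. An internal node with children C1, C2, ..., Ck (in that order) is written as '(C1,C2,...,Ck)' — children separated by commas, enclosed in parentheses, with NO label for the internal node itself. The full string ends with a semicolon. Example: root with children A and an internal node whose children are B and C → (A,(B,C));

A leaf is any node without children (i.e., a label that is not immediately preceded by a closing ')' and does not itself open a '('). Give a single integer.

Newick: (C,((Z,X,B),(H,S),((G,D,W,J),U),T));
Scan left-to-right; a leaf is any maximal label run not followed by '(':
  pos 1: leaf 'C' → count = 1
  pos 5: leaf 'Z' → count = 2
  pos 7: leaf 'X' → count = 3
  pos 9: leaf 'B' → count = 4
  pos 13: leaf 'H' → count = 5
  pos 15: leaf 'S' → count = 6
  pos 20: leaf 'G' → count = 7
  pos 22: leaf 'D' → count = 8
  pos 24: leaf 'W' → count = 9
  pos 26: leaf 'J' → count = 10
  pos 29: leaf 'U' → count = 11
  pos 32: leaf 'T' → count = 12
Total leaves: 12

Answer: 12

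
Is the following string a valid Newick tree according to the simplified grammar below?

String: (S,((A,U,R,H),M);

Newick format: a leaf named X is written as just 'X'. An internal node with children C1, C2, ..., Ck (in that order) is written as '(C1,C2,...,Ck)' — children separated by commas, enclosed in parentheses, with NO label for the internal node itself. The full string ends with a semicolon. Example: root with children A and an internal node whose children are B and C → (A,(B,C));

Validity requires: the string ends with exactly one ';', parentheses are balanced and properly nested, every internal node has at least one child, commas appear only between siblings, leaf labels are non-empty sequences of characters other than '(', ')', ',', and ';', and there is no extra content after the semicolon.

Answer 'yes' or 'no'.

Input: (S,((A,U,R,H),M);
Paren balance: 3 '(' vs 2 ')' MISMATCH
Ends with single ';': True
Full parse: FAILS (expected , or ) at pos 16)
Valid: False

Answer: no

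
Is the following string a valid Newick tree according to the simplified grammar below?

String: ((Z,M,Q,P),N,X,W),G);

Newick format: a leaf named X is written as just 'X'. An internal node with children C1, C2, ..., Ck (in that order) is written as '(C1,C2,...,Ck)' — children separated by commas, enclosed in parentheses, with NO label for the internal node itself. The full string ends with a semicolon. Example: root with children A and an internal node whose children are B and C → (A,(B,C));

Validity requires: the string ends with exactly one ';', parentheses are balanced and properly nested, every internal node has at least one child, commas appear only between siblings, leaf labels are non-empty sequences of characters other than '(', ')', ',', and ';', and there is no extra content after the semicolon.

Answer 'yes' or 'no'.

Input: ((Z,M,Q,P),N,X,W),G);
Paren balance: 2 '(' vs 3 ')' MISMATCH
Ends with single ';': True
Full parse: FAILS (extra content after tree at pos 17)
Valid: False

Answer: no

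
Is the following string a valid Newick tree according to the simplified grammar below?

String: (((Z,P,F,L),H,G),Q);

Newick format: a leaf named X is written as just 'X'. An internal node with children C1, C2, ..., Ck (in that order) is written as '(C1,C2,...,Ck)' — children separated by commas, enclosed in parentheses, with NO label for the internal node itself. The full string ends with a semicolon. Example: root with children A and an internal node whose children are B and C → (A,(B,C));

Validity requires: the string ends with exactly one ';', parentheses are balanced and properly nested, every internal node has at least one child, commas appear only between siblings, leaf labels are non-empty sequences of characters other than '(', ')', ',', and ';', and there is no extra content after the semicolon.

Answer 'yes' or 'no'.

Input: (((Z,P,F,L),H,G),Q);
Paren balance: 3 '(' vs 3 ')' OK
Ends with single ';': True
Full parse: OK
Valid: True

Answer: yes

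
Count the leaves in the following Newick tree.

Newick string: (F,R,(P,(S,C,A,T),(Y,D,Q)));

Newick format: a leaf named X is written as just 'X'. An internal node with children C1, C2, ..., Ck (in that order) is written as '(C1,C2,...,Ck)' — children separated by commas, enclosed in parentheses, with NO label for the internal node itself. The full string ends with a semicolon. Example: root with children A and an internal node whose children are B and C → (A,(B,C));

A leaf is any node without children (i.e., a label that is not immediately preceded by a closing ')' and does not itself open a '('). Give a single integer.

Newick: (F,R,(P,(S,C,A,T),(Y,D,Q)));
Scan left-to-right; a leaf is any maximal label run not followed by '(':
  pos 1: leaf 'F' → count = 1
  pos 3: leaf 'R' → count = 2
  pos 6: leaf 'P' → count = 3
  pos 9: leaf 'S' → count = 4
  pos 11: leaf 'C' → count = 5
  pos 13: leaf 'A' → count = 6
  pos 15: leaf 'T' → count = 7
  pos 19: leaf 'Y' → count = 8
  pos 21: leaf 'D' → count = 9
  pos 23: leaf 'Q' → count = 10
Total leaves: 10

Answer: 10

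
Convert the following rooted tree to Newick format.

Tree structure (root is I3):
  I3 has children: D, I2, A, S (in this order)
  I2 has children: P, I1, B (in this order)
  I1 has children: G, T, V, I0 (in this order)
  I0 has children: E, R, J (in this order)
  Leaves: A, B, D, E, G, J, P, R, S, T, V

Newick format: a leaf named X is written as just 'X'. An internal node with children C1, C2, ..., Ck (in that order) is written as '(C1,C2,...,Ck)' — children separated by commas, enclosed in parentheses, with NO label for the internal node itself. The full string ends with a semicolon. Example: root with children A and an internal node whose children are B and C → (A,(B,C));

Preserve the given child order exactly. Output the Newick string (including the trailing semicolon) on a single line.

Answer: (D,(P,(G,T,V,(E,R,J)),B),A,S);

Derivation:
internal I3 with children ['D', 'I2', 'A', 'S']
  leaf 'D' → 'D'
  internal I2 with children ['P', 'I1', 'B']
    leaf 'P' → 'P'
    internal I1 with children ['G', 'T', 'V', 'I0']
      leaf 'G' → 'G'
      leaf 'T' → 'T'
      leaf 'V' → 'V'
      internal I0 with children ['E', 'R', 'J']
        leaf 'E' → 'E'
        leaf 'R' → 'R'
        leaf 'J' → 'J'
      → '(E,R,J)'
    → '(G,T,V,(E,R,J))'
    leaf 'B' → 'B'
  → '(P,(G,T,V,(E,R,J)),B)'
  leaf 'A' → 'A'
  leaf 'S' → 'S'
→ '(D,(P,(G,T,V,(E,R,J)),B),A,S)'
Final: (D,(P,(G,T,V,(E,R,J)),B),A,S);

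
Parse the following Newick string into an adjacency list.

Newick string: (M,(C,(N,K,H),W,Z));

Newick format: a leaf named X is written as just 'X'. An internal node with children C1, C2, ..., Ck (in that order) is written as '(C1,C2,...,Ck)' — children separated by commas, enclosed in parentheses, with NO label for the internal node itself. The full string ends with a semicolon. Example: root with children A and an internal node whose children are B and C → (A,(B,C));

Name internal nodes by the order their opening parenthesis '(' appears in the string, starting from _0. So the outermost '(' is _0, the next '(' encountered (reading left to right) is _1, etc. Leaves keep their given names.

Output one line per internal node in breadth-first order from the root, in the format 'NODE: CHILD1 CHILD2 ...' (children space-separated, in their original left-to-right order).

Input: (M,(C,(N,K,H),W,Z));
Scanning left-to-right, naming '(' by encounter order:
  pos 0: '(' -> open internal node _0 (depth 1)
  pos 3: '(' -> open internal node _1 (depth 2)
  pos 6: '(' -> open internal node _2 (depth 3)
  pos 12: ')' -> close internal node _2 (now at depth 2)
  pos 17: ')' -> close internal node _1 (now at depth 1)
  pos 18: ')' -> close internal node _0 (now at depth 0)
Total internal nodes: 3
BFS adjacency from root:
  _0: M _1
  _1: C _2 W Z
  _2: N K H

Answer: _0: M _1
_1: C _2 W Z
_2: N K H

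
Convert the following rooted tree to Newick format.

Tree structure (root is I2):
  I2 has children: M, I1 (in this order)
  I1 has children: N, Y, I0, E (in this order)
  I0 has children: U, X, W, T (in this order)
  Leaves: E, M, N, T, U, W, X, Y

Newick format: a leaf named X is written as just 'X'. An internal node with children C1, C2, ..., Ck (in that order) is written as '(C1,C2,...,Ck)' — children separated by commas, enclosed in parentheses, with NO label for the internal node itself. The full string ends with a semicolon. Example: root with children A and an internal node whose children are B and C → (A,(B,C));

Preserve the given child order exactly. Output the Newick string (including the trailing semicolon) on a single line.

Answer: (M,(N,Y,(U,X,W,T),E));

Derivation:
internal I2 with children ['M', 'I1']
  leaf 'M' → 'M'
  internal I1 with children ['N', 'Y', 'I0', 'E']
    leaf 'N' → 'N'
    leaf 'Y' → 'Y'
    internal I0 with children ['U', 'X', 'W', 'T']
      leaf 'U' → 'U'
      leaf 'X' → 'X'
      leaf 'W' → 'W'
      leaf 'T' → 'T'
    → '(U,X,W,T)'
    leaf 'E' → 'E'
  → '(N,Y,(U,X,W,T),E)'
→ '(M,(N,Y,(U,X,W,T),E))'
Final: (M,(N,Y,(U,X,W,T),E));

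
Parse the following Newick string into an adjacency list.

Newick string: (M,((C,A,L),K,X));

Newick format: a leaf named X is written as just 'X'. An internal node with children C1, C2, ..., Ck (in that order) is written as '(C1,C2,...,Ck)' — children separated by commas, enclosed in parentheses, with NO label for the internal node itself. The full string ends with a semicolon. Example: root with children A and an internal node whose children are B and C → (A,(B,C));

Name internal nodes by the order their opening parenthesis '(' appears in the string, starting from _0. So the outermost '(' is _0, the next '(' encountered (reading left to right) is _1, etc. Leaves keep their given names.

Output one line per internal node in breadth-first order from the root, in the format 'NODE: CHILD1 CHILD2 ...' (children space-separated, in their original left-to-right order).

Input: (M,((C,A,L),K,X));
Scanning left-to-right, naming '(' by encounter order:
  pos 0: '(' -> open internal node _0 (depth 1)
  pos 3: '(' -> open internal node _1 (depth 2)
  pos 4: '(' -> open internal node _2 (depth 3)
  pos 10: ')' -> close internal node _2 (now at depth 2)
  pos 15: ')' -> close internal node _1 (now at depth 1)
  pos 16: ')' -> close internal node _0 (now at depth 0)
Total internal nodes: 3
BFS adjacency from root:
  _0: M _1
  _1: _2 K X
  _2: C A L

Answer: _0: M _1
_1: _2 K X
_2: C A L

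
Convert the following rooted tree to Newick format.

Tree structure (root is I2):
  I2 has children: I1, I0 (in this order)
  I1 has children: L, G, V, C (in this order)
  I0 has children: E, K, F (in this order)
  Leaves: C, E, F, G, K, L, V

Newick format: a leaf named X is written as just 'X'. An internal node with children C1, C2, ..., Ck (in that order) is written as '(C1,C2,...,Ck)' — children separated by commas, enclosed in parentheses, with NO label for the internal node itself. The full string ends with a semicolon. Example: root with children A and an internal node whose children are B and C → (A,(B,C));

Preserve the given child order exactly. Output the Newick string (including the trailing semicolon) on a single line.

Answer: ((L,G,V,C),(E,K,F));

Derivation:
internal I2 with children ['I1', 'I0']
  internal I1 with children ['L', 'G', 'V', 'C']
    leaf 'L' → 'L'
    leaf 'G' → 'G'
    leaf 'V' → 'V'
    leaf 'C' → 'C'
  → '(L,G,V,C)'
  internal I0 with children ['E', 'K', 'F']
    leaf 'E' → 'E'
    leaf 'K' → 'K'
    leaf 'F' → 'F'
  → '(E,K,F)'
→ '((L,G,V,C),(E,K,F))'
Final: ((L,G,V,C),(E,K,F));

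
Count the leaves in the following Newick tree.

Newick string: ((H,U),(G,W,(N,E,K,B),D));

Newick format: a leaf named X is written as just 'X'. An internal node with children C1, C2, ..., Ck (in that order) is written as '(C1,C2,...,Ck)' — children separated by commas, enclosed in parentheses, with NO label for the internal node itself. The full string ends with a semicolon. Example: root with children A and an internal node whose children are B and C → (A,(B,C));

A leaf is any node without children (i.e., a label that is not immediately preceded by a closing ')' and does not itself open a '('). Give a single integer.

Answer: 9

Derivation:
Newick: ((H,U),(G,W,(N,E,K,B),D));
Scan left-to-right; a leaf is any maximal label run not followed by '(':
  pos 2: leaf 'H' → count = 1
  pos 4: leaf 'U' → count = 2
  pos 8: leaf 'G' → count = 3
  pos 10: leaf 'W' → count = 4
  pos 13: leaf 'N' → count = 5
  pos 15: leaf 'E' → count = 6
  pos 17: leaf 'K' → count = 7
  pos 19: leaf 'B' → count = 8
  pos 22: leaf 'D' → count = 9
Total leaves: 9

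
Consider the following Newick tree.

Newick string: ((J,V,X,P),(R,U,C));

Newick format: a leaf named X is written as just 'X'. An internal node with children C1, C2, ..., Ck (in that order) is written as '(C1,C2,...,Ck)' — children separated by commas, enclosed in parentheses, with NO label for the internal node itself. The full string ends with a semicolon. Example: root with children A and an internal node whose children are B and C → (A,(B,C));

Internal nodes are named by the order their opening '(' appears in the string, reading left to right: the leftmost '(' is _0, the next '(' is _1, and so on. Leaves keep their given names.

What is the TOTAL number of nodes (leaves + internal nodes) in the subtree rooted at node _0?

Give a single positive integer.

Newick: ((J,V,X,P),(R,U,C));
Locate _0: it is the '(' at position 0 (the 1st '(' reading left to right).
Query: subtree rooted at _0
_0: subtree_size = 1 + 9
  _1: subtree_size = 1 + 4
    J: subtree_size = 1 + 0
    V: subtree_size = 1 + 0
    X: subtree_size = 1 + 0
    P: subtree_size = 1 + 0
  _2: subtree_size = 1 + 3
    R: subtree_size = 1 + 0
    U: subtree_size = 1 + 0
    C: subtree_size = 1 + 0
Total subtree size of _0: 10

Answer: 10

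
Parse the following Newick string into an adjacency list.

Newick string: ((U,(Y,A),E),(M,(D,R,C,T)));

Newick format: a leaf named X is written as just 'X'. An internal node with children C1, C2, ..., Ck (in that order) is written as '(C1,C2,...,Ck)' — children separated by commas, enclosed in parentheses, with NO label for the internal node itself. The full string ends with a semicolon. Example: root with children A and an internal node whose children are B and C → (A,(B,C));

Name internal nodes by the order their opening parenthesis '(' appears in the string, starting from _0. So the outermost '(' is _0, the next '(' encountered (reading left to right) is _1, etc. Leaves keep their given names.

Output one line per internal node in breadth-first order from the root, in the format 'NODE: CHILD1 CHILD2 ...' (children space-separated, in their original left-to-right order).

Input: ((U,(Y,A),E),(M,(D,R,C,T)));
Scanning left-to-right, naming '(' by encounter order:
  pos 0: '(' -> open internal node _0 (depth 1)
  pos 1: '(' -> open internal node _1 (depth 2)
  pos 4: '(' -> open internal node _2 (depth 3)
  pos 8: ')' -> close internal node _2 (now at depth 2)
  pos 11: ')' -> close internal node _1 (now at depth 1)
  pos 13: '(' -> open internal node _3 (depth 2)
  pos 16: '(' -> open internal node _4 (depth 3)
  pos 24: ')' -> close internal node _4 (now at depth 2)
  pos 25: ')' -> close internal node _3 (now at depth 1)
  pos 26: ')' -> close internal node _0 (now at depth 0)
Total internal nodes: 5
BFS adjacency from root:
  _0: _1 _3
  _1: U _2 E
  _3: M _4
  _2: Y A
  _4: D R C T

Answer: _0: _1 _3
_1: U _2 E
_3: M _4
_2: Y A
_4: D R C T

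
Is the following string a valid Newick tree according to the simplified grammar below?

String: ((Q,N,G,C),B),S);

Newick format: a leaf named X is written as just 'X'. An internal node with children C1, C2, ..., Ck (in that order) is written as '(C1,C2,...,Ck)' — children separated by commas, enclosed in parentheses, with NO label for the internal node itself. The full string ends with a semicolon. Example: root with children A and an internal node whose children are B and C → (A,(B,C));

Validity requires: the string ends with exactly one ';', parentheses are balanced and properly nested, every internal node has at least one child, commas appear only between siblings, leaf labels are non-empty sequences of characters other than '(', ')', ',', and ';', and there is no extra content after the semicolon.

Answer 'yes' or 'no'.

Answer: no

Derivation:
Input: ((Q,N,G,C),B),S);
Paren balance: 2 '(' vs 3 ')' MISMATCH
Ends with single ';': True
Full parse: FAILS (extra content after tree at pos 13)
Valid: False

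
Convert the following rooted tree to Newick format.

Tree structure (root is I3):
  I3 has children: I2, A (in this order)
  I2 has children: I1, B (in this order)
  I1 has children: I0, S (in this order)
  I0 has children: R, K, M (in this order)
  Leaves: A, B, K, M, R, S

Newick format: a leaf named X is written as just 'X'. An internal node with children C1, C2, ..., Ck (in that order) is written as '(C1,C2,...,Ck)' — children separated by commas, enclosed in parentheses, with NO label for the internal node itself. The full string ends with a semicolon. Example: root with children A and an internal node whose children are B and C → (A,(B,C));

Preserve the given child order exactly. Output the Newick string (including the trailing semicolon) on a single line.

internal I3 with children ['I2', 'A']
  internal I2 with children ['I1', 'B']
    internal I1 with children ['I0', 'S']
      internal I0 with children ['R', 'K', 'M']
        leaf 'R' → 'R'
        leaf 'K' → 'K'
        leaf 'M' → 'M'
      → '(R,K,M)'
      leaf 'S' → 'S'
    → '((R,K,M),S)'
    leaf 'B' → 'B'
  → '(((R,K,M),S),B)'
  leaf 'A' → 'A'
→ '((((R,K,M),S),B),A)'
Final: ((((R,K,M),S),B),A);

Answer: ((((R,K,M),S),B),A);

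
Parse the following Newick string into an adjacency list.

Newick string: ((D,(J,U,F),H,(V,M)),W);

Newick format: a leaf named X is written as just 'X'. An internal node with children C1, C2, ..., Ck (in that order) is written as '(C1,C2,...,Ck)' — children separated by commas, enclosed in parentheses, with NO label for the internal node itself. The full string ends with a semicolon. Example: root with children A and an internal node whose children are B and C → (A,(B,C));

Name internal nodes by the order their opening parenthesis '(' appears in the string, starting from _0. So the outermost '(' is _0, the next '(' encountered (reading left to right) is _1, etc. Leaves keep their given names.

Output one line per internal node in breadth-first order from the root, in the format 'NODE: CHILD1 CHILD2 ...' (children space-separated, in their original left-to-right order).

Answer: _0: _1 W
_1: D _2 H _3
_2: J U F
_3: V M

Derivation:
Input: ((D,(J,U,F),H,(V,M)),W);
Scanning left-to-right, naming '(' by encounter order:
  pos 0: '(' -> open internal node _0 (depth 1)
  pos 1: '(' -> open internal node _1 (depth 2)
  pos 4: '(' -> open internal node _2 (depth 3)
  pos 10: ')' -> close internal node _2 (now at depth 2)
  pos 14: '(' -> open internal node _3 (depth 3)
  pos 18: ')' -> close internal node _3 (now at depth 2)
  pos 19: ')' -> close internal node _1 (now at depth 1)
  pos 22: ')' -> close internal node _0 (now at depth 0)
Total internal nodes: 4
BFS adjacency from root:
  _0: _1 W
  _1: D _2 H _3
  _2: J U F
  _3: V M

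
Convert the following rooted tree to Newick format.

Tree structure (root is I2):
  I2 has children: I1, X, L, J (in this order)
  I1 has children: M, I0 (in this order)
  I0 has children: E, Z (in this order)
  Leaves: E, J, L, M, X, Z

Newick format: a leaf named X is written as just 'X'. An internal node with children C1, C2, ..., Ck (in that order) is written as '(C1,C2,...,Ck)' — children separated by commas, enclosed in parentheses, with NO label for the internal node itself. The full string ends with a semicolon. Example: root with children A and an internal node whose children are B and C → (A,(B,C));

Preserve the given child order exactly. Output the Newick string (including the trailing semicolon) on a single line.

Answer: ((M,(E,Z)),X,L,J);

Derivation:
internal I2 with children ['I1', 'X', 'L', 'J']
  internal I1 with children ['M', 'I0']
    leaf 'M' → 'M'
    internal I0 with children ['E', 'Z']
      leaf 'E' → 'E'
      leaf 'Z' → 'Z'
    → '(E,Z)'
  → '(M,(E,Z))'
  leaf 'X' → 'X'
  leaf 'L' → 'L'
  leaf 'J' → 'J'
→ '((M,(E,Z)),X,L,J)'
Final: ((M,(E,Z)),X,L,J);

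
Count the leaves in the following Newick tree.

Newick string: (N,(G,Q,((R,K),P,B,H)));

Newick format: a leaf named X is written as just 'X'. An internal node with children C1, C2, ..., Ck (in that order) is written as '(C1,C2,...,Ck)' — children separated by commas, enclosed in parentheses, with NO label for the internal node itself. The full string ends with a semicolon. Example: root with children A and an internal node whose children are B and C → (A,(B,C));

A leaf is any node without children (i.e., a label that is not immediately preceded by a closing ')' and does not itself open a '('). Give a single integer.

Newick: (N,(G,Q,((R,K),P,B,H)));
Scan left-to-right; a leaf is any maximal label run not followed by '(':
  pos 1: leaf 'N' → count = 1
  pos 4: leaf 'G' → count = 2
  pos 6: leaf 'Q' → count = 3
  pos 10: leaf 'R' → count = 4
  pos 12: leaf 'K' → count = 5
  pos 15: leaf 'P' → count = 6
  pos 17: leaf 'B' → count = 7
  pos 19: leaf 'H' → count = 8
Total leaves: 8

Answer: 8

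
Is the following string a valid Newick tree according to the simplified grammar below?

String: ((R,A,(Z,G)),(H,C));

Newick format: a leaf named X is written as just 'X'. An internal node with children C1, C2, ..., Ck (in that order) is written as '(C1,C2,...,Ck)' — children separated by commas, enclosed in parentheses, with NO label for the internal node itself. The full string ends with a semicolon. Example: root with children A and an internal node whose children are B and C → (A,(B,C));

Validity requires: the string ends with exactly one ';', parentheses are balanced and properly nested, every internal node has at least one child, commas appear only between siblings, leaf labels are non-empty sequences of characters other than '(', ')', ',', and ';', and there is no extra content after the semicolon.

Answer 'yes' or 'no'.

Input: ((R,A,(Z,G)),(H,C));
Paren balance: 4 '(' vs 4 ')' OK
Ends with single ';': True
Full parse: OK
Valid: True

Answer: yes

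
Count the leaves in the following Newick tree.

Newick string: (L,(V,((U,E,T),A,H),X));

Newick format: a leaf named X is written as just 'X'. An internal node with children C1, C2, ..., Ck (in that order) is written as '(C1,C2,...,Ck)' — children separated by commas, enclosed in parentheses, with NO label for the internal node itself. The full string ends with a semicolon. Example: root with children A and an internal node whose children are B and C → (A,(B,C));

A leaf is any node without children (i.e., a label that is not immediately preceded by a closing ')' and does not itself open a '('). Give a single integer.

Newick: (L,(V,((U,E,T),A,H),X));
Scan left-to-right; a leaf is any maximal label run not followed by '(':
  pos 1: leaf 'L' → count = 1
  pos 4: leaf 'V' → count = 2
  pos 8: leaf 'U' → count = 3
  pos 10: leaf 'E' → count = 4
  pos 12: leaf 'T' → count = 5
  pos 15: leaf 'A' → count = 6
  pos 17: leaf 'H' → count = 7
  pos 20: leaf 'X' → count = 8
Total leaves: 8

Answer: 8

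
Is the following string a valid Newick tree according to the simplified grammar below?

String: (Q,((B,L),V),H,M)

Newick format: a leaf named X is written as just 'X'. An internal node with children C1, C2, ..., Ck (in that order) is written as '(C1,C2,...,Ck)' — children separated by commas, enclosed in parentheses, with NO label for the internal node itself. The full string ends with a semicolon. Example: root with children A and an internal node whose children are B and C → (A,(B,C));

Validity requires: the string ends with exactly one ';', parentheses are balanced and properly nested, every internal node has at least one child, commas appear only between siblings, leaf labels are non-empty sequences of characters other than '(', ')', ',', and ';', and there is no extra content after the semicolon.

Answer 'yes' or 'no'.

Input: (Q,((B,L),V),H,M)
Paren balance: 3 '(' vs 3 ')' OK
Ends with single ';': False
Full parse: FAILS (must end with ;)
Valid: False

Answer: no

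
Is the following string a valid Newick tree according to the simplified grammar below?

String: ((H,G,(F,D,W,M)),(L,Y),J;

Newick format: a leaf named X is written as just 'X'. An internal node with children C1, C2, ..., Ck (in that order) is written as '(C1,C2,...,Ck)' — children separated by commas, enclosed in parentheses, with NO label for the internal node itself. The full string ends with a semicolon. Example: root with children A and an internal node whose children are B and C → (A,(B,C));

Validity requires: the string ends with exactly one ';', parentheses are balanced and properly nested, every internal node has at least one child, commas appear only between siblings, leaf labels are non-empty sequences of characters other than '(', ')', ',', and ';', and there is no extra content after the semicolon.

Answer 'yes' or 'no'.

Input: ((H,G,(F,D,W,M)),(L,Y),J;
Paren balance: 4 '(' vs 3 ')' MISMATCH
Ends with single ';': True
Full parse: FAILS (expected , or ) at pos 24)
Valid: False

Answer: no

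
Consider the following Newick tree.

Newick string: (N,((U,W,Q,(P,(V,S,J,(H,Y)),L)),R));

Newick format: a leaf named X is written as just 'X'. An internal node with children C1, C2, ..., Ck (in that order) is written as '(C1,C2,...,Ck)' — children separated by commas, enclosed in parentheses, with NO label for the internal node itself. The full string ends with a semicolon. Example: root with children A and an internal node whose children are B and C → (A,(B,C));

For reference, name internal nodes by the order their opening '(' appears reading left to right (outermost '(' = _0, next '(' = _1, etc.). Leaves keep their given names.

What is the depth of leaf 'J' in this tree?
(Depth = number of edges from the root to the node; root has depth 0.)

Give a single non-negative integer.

Newick: (N,((U,W,Q,(P,(V,S,J,(H,Y)),L)),R));
Naming internals by '(' encounter order: outermost '(' = _0, next = _1, ...
Query node: J
Path from root: _0 -> _1 -> _2 -> _3 -> _4 -> J
Depth of J: 5 (number of edges from root)

Answer: 5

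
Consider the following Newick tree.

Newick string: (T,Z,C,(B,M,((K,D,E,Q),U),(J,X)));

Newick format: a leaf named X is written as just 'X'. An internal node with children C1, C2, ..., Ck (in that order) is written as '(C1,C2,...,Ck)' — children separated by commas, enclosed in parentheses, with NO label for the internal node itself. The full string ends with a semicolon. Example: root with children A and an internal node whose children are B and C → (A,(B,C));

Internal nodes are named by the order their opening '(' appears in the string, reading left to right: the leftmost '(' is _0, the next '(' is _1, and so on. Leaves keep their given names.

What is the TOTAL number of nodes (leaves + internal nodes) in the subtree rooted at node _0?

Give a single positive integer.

Answer: 17

Derivation:
Newick: (T,Z,C,(B,M,((K,D,E,Q),U),(J,X)));
Locate _0: it is the '(' at position 0 (the 1st '(' reading left to right).
Query: subtree rooted at _0
_0: subtree_size = 1 + 16
  T: subtree_size = 1 + 0
  Z: subtree_size = 1 + 0
  C: subtree_size = 1 + 0
  _1: subtree_size = 1 + 12
    B: subtree_size = 1 + 0
    M: subtree_size = 1 + 0
    _2: subtree_size = 1 + 6
      _3: subtree_size = 1 + 4
        K: subtree_size = 1 + 0
        D: subtree_size = 1 + 0
        E: subtree_size = 1 + 0
        Q: subtree_size = 1 + 0
      U: subtree_size = 1 + 0
    _4: subtree_size = 1 + 2
      J: subtree_size = 1 + 0
      X: subtree_size = 1 + 0
Total subtree size of _0: 17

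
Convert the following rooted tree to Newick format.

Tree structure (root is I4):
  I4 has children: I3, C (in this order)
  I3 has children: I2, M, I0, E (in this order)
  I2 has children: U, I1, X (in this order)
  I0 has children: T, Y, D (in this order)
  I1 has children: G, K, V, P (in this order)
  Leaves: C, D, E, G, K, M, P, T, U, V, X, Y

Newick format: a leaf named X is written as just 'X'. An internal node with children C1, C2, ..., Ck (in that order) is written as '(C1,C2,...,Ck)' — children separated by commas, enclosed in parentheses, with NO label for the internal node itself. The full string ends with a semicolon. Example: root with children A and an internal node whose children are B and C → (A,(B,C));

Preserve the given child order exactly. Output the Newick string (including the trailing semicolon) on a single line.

internal I4 with children ['I3', 'C']
  internal I3 with children ['I2', 'M', 'I0', 'E']
    internal I2 with children ['U', 'I1', 'X']
      leaf 'U' → 'U'
      internal I1 with children ['G', 'K', 'V', 'P']
        leaf 'G' → 'G'
        leaf 'K' → 'K'
        leaf 'V' → 'V'
        leaf 'P' → 'P'
      → '(G,K,V,P)'
      leaf 'X' → 'X'
    → '(U,(G,K,V,P),X)'
    leaf 'M' → 'M'
    internal I0 with children ['T', 'Y', 'D']
      leaf 'T' → 'T'
      leaf 'Y' → 'Y'
      leaf 'D' → 'D'
    → '(T,Y,D)'
    leaf 'E' → 'E'
  → '((U,(G,K,V,P),X),M,(T,Y,D),E)'
  leaf 'C' → 'C'
→ '(((U,(G,K,V,P),X),M,(T,Y,D),E),C)'
Final: (((U,(G,K,V,P),X),M,(T,Y,D),E),C);

Answer: (((U,(G,K,V,P),X),M,(T,Y,D),E),C);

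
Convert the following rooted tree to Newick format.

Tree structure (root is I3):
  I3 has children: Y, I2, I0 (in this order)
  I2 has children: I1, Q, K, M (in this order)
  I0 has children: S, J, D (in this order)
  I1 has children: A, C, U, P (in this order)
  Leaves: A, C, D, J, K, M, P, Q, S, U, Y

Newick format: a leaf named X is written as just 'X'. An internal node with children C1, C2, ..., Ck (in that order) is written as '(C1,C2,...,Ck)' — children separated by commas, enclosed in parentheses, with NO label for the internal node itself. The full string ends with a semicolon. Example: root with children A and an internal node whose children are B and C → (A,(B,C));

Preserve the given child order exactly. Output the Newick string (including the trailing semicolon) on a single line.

Answer: (Y,((A,C,U,P),Q,K,M),(S,J,D));

Derivation:
internal I3 with children ['Y', 'I2', 'I0']
  leaf 'Y' → 'Y'
  internal I2 with children ['I1', 'Q', 'K', 'M']
    internal I1 with children ['A', 'C', 'U', 'P']
      leaf 'A' → 'A'
      leaf 'C' → 'C'
      leaf 'U' → 'U'
      leaf 'P' → 'P'
    → '(A,C,U,P)'
    leaf 'Q' → 'Q'
    leaf 'K' → 'K'
    leaf 'M' → 'M'
  → '((A,C,U,P),Q,K,M)'
  internal I0 with children ['S', 'J', 'D']
    leaf 'S' → 'S'
    leaf 'J' → 'J'
    leaf 'D' → 'D'
  → '(S,J,D)'
→ '(Y,((A,C,U,P),Q,K,M),(S,J,D))'
Final: (Y,((A,C,U,P),Q,K,M),(S,J,D));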